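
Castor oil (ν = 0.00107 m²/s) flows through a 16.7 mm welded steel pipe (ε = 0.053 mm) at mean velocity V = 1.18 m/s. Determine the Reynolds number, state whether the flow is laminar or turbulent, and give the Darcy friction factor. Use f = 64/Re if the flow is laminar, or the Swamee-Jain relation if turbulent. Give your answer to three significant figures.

Re ≈ 18.4; laminar; f = 64/Re ≈ 3.48

Re = VD/ν = 1.180·0.0167/0.00107 = 18.4
Re < 2300 → laminar → f = 64/Re = 3.475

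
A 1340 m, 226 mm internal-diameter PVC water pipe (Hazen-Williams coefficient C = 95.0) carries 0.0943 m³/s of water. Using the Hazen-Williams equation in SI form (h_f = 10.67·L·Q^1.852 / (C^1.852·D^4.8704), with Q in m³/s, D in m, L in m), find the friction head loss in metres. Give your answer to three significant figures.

h_f ≈ 54.8 m

h_f = 10.67·1340·0.0943^1.852 / (95.0^1.852·0.226^4.8704) = 54.84 m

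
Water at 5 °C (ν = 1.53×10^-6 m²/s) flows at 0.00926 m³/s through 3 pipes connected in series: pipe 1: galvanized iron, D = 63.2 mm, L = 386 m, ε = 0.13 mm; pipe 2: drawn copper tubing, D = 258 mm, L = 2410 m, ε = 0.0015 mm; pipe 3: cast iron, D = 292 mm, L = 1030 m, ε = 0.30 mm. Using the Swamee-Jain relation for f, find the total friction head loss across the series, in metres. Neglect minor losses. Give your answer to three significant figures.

H ≈ 68.8 m

Pipe 1: V = 2.952 m/s, Re = 1.22×10^5, ε/D = 0.00206, f = 0.02519, h_1 = f(L/D)V²/2g = 68.33 m
Pipe 2: V = 0.1771 m/s, Re = 2.99×10^4, ε/D = 5.81×10^-6, f = 0.02342, h_2 = f(L/D)V²/2g = 0.3498 m
Pipe 3: V = 0.1383 m/s, Re = 2.64×10^4, ε/D = 0.00103, f = 0.02677, h_3 = f(L/D)V²/2g = 0.09204 m
Series → Q common, losses add: H = Σh = 68.78 m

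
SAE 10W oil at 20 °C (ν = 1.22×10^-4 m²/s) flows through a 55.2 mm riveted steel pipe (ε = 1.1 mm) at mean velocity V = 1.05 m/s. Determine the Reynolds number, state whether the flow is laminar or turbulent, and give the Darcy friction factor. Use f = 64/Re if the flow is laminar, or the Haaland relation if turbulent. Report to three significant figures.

Re ≈ 475; laminar; f = 64/Re ≈ 0.135

Re = VD/ν = 1.050·0.0552/1.22×10^-4 = 475
Re < 2300 → laminar → f = 64/Re = 0.1347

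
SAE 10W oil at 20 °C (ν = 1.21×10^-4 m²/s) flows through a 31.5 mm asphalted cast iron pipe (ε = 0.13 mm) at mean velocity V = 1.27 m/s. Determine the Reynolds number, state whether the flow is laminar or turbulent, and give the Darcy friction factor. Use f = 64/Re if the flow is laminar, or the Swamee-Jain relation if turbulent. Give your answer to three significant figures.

Re = VD/ν = 1.270·0.0315/1.21×10^-4 = 331
Re < 2300 → laminar → f = 64/Re = 0.1936

Re ≈ 331; laminar; f = 64/Re ≈ 0.194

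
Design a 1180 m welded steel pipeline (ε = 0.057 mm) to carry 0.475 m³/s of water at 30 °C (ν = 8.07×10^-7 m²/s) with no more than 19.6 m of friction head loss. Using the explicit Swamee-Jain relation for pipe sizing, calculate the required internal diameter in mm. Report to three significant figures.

Swamee-Jain (Type III): D = 0.66·[ε^1.25·(LQ²/(gh_f))^4.75 + ν·Q^9.4·(L/(gh_f))^5.2]^0.04
LQ²/(gh_f) = 1.385; L/(gh_f) = 6.137
Term 1 = ε^1.25·(…)^4.75 = 2.32×10^-5; Term 2 = ν·Q^9.4·(…)^5.2 = 9.23×10^-6
D = 0.66·(2.32×10^-5 + 9.23×10^-6)^0.04 = 0.4365 m = 437 mm
Check: V = 3.17 m/s, Re = 1.72×10^6, f = 0.01348, h_f = 18.7 m ≈ 19.6 m ✓

D ≈ 437 mm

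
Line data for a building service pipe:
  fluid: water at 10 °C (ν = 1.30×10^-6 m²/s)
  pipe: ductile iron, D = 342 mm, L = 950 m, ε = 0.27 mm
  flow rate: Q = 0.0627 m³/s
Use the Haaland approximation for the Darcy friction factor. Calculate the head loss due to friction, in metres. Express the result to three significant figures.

h_f ≈ 1.33 m

V = 4Q/(πD²) = 4·0.0627/(π·0.342²) = 0.6825 m/s
Re = VD/ν = 0.6825·0.342/1.30×10^-6 = 1.80×10^5 → turbulent
ε/D = 0.27/342 = 7.89×10^-4
Haaland: f = 0.02017
h_f = f(L/D)V²/(2g) = 0.02017·(950/0.342)·0.6825²/(2·9.81) = 1.331 m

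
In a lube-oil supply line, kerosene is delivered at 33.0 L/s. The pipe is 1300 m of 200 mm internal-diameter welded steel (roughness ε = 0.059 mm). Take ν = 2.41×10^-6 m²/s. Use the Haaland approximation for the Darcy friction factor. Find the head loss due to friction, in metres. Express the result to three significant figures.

h_f ≈ 7.16 m

V = 4Q/(πD²) = 4·0.0330/(π·0.200²) = 1.050 m/s
Re = VD/ν = 1.050·0.200/2.41×10^-6 = 8.72×10^4 → turbulent
ε/D = 0.059/200 = 2.95×10^-4
Haaland: f = 0.01959
h_f = f(L/D)V²/(2g) = 0.01959·(1300/0.200)·1.050²/(2·9.81) = 7.162 m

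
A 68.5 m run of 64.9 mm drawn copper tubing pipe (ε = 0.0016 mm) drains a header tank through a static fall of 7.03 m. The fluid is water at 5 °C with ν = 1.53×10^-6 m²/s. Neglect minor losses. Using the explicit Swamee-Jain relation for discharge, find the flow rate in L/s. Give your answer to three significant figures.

Swamee-Jain (Type II): Q = -0.965·√(gD⁵h_f/L)·ln[ε/(3.7D) + √(3.17ν²L/(gD³h_f))]
√(gD⁵h_f/L) = √(9.81·0.0649⁵·7.03/68.5) = 0.001077
ε/(3.7D) = 6.66×10^-6; √(3.17ν²L/(gD³h_f)) = 1.64×10^-4
Q = -0.965·0.001077·ln(1.709×10^-4) = 0.009013 m³/s
Check: V = 2.72 m/s, Re = 1.16×10^5, f = 0.01750, h_f = 6.99 m ≈ 7.03 m ✓

Q ≈ 9.01 L/s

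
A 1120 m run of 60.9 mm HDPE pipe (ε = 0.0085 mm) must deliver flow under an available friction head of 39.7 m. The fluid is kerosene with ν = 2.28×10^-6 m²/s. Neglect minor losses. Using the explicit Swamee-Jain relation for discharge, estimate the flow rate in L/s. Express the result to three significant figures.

Swamee-Jain (Type II): Q = -0.965·√(gD⁵h_f/L)·ln[ε/(3.7D) + √(3.17ν²L/(gD³h_f))]
√(gD⁵h_f/L) = √(9.81·0.0609⁵·39.7/1120) = 5.397×10^-4
ε/(3.7D) = 3.77×10^-5; √(3.17ν²L/(gD³h_f)) = 4.58×10^-4
Q = -0.965·5.397×10^-4·ln(4.958×10^-4) = 0.003963 m³/s
Check: V = 1.36 m/s, Re = 3.63×10^4, f = 0.02281, h_f = 39.6 m ≈ 39.7 m ✓

Q ≈ 3.96 L/s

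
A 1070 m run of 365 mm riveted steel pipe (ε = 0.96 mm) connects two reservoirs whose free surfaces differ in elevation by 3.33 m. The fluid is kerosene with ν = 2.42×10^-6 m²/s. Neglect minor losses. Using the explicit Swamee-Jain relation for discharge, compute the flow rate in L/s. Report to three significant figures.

Swamee-Jain (Type II): Q = -0.965·√(gD⁵h_f/L)·ln[ε/(3.7D) + √(3.17ν²L/(gD³h_f))]
√(gD⁵h_f/L) = √(9.81·0.365⁵·3.33/1070) = 0.01406
ε/(3.7D) = 7.11×10^-4; √(3.17ν²L/(gD³h_f)) = 1.12×10^-4
Q = -0.965·0.01406·ln(8.227×10^-4) = 0.09640 m³/s
Check: V = 0.921 m/s, Re = 1.39×10^5, f = 0.02648, h_f = 3.36 m ≈ 3.33 m ✓

Q ≈ 96.4 L/s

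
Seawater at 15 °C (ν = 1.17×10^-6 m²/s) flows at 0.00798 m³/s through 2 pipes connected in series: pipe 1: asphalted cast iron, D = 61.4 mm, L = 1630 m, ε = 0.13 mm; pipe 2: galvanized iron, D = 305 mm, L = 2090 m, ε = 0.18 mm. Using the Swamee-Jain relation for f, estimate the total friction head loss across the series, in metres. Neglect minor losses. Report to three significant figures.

H ≈ 247 m

Pipe 1: V = 2.695 m/s, Re = 1.41×10^5, ε/D = 0.00212, f = 0.02517, h_1 = f(L/D)V²/2g = 247.3 m
Pipe 2: V = 0.1092 m/s, Re = 2.85×10^4, ε/D = 5.90×10^-4, f = 0.02533, h_2 = f(L/D)V²/2g = 0.1055 m
Series → Q common, losses add: H = Σh = 247.5 m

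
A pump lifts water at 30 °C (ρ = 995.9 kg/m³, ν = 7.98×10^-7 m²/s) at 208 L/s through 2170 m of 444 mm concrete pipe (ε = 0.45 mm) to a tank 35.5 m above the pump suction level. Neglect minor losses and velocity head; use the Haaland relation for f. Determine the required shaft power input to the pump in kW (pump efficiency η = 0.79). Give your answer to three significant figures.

P_shaft ≈ 115 kW

V = 4Q/(πD²) = 1.343 m/s; Re = 7.47×10^5; ε/D = 0.00101; f = 0.02009
h_f = f(L/D)V²/2g = 9.032 m
Total head H = z + h_f = 35.5 + 9.032 = 44.53 m
P_hyd = ρgQH = 995.9·9.81·0.208·44.53 = 90.49 kW
P_shaft = P_hyd/η = 90.49/0.79 = 114.5 kW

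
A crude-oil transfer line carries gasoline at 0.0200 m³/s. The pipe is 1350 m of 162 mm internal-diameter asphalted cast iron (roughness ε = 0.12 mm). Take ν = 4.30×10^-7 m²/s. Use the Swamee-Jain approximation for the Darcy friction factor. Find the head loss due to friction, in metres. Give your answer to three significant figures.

h_f ≈ 7.75 m

V = 4Q/(πD²) = 4·0.0200/(π·0.162²) = 0.9703 m/s
Re = VD/ν = 0.9703·0.162/4.30×10^-7 = 3.66×10^5 → turbulent
ε/D = 0.12/162 = 7.41×10^-4
Swamee-Jain: f = 0.01939
h_f = f(L/D)V²/(2g) = 0.01939·(1350/0.162)·0.9703²/(2·9.81) = 7.755 m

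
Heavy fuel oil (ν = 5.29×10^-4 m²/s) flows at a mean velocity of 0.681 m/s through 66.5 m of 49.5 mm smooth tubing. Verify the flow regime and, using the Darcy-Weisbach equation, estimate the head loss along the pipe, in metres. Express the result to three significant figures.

h_f ≈ 31.9 m

Re = VD/ν = 0.681·0.04950/5.29×10^-4 = 63.7 → laminar (Re < 2300)
f = 64/Re = 1.004
h_f = f(L/D)V²/(2g) = 1.004·(66.5/0.04950)·0.681²/(2·9.81) = 31.89 m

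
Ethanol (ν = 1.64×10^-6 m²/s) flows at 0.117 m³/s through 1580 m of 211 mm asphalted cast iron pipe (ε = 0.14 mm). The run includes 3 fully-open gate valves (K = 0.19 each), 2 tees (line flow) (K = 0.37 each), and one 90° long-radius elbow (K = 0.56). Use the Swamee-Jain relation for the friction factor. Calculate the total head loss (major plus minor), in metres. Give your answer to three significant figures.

H_L ≈ 81.6 m

V = 4Q/(πD²) = 3.346 m/s; V²/2g = 0.5706 m
Re = 4.30×10^5, ε/D = 6.64×10^-4 → f = 0.01885 (Swamee-Jain)
Major: h_f = f(L/D)·V²/2g = 0.01885·7488·0.5706 = 80.54 m
Minor: ΣK = 1.87; h_m = ΣK·V²/2g = 1.067 m
Total H_L = 80.54 + 1.067 = 81.61 m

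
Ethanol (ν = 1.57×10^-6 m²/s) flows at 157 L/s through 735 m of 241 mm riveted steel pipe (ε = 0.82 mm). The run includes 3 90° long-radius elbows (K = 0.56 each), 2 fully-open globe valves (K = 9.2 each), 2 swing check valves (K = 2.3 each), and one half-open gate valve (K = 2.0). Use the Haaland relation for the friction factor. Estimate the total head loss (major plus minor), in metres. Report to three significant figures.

V = 4Q/(πD²) = 3.442 m/s; V²/2g = 0.6037 m
Re = 5.28×10^5, ε/D = 0.00340 → f = 0.02738 (Haaland)
Major: h_f = f(L/D)·V²/2g = 0.02738·3050·0.6037 = 50.42 m
Minor: ΣK = 26.7; h_m = ΣK·V²/2g = 16.11 m
Total H_L = 50.42 + 16.11 = 66.53 m

H_L ≈ 66.5 m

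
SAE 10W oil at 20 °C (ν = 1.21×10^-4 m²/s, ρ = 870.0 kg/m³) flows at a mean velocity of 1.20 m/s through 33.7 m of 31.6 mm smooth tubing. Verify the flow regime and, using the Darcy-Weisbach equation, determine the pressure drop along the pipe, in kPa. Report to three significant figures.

Δp ≈ 136 kPa

Re = VD/ν = 1.20·0.03160/1.21×10^-4 = 313 → laminar (Re < 2300)
f = 64/Re = 0.2042
h_f = f(L/D)V²/(2g) = 0.2042·(33.7/0.03160)·1.20²/(2·9.81) = 15.98 m
Δp = ρg·h_f = 870.0·9.81·15.98 = 136.4 kPa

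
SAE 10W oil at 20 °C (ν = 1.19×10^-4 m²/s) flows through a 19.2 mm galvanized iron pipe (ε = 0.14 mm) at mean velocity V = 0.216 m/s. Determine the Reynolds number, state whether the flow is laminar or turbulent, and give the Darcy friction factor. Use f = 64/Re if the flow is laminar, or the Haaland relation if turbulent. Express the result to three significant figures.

Re ≈ 34.9; laminar; f = 64/Re ≈ 1.84

Re = VD/ν = 0.2160·0.0192/1.19×10^-4 = 34.9
Re < 2300 → laminar → f = 64/Re = 1.836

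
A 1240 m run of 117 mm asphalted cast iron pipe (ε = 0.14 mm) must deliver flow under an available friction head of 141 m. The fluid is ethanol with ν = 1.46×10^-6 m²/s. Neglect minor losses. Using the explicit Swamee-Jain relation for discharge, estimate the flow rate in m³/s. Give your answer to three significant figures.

Q ≈ 0.0375 m³/s

Swamee-Jain (Type II): Q = -0.965·√(gD⁵h_f/L)·ln[ε/(3.7D) + √(3.17ν²L/(gD³h_f))]
√(gD⁵h_f/L) = √(9.81·0.117⁵·141/1240) = 0.004945
ε/(3.7D) = 3.23×10^-4; √(3.17ν²L/(gD³h_f)) = 6.15×10^-5
Q = -0.965·0.004945·ln(3.849×10^-4) = 0.03752 m³/s
Check: V = 3.49 m/s, Re = 2.80×10^5, f = 0.02159, h_f = 142 m ≈ 141 m ✓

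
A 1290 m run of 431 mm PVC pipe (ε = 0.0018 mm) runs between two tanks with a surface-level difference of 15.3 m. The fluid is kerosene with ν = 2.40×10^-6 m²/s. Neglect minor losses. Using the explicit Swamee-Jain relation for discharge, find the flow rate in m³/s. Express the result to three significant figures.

Swamee-Jain (Type II): Q = -0.965·√(gD⁵h_f/L)·ln[ε/(3.7D) + √(3.17ν²L/(gD³h_f))]
√(gD⁵h_f/L) = √(9.81·0.431⁵·15.3/1290) = 0.04160
ε/(3.7D) = 1.13×10^-6; √(3.17ν²L/(gD³h_f)) = 4.43×10^-5
Q = -0.965·0.04160·ln(4.540×10^-5) = 0.4014 m³/s
Check: V = 2.75 m/s, Re = 4.94×10^5, f = 0.01319, h_f = 15.2 m ≈ 15.3 m ✓

Q ≈ 0.401 m³/s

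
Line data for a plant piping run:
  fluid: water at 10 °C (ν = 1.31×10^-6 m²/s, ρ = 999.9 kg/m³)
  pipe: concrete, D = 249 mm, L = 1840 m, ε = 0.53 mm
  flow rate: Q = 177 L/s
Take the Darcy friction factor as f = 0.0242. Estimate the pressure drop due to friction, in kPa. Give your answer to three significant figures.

V = 4Q/(πD²) = 4·0.177/(π·0.249²) = 3.635 m/s
h_f = f(L/D)V²/(2g) = 0.02420·(1840/0.249)·3.635²/(2·9.81) = 120.4 m
Δp = ρg·h_f = 999.9·9.81·120.4 = 1181 kPa

Δp ≈ 1180 kPa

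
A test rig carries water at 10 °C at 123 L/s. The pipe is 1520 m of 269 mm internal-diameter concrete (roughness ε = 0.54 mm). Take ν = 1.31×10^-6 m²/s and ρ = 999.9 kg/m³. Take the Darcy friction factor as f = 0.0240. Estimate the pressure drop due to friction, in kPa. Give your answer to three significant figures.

V = 4Q/(πD²) = 4·0.123/(π·0.269²) = 2.164 m/s
h_f = f(L/D)V²/(2g) = 0.02400·(1520/0.269)·2.164²/(2·9.81) = 32.38 m
Δp = ρg·h_f = 999.9·9.81·32.38 = 317.6 kPa

Δp ≈ 318 kPa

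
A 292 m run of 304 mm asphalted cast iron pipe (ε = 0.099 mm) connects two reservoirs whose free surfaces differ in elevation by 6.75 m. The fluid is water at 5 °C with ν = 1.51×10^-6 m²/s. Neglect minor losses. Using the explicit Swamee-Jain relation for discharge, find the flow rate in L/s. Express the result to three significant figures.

Swamee-Jain (Type II): Q = -0.965·√(gD⁵h_f/L)·ln[ε/(3.7D) + √(3.17ν²L/(gD³h_f))]
√(gD⁵h_f/L) = √(9.81·0.304⁵·6.75/292) = 0.02426
ε/(3.7D) = 8.80×10^-5; √(3.17ν²L/(gD³h_f)) = 3.37×10^-5
Q = -0.965·0.02426·ln(1.217×10^-4) = 0.2111 m³/s
Check: V = 2.91 m/s, Re = 5.85×10^5, f = 0.01641, h_f = 6.79 m ≈ 6.75 m ✓

Q ≈ 211 L/s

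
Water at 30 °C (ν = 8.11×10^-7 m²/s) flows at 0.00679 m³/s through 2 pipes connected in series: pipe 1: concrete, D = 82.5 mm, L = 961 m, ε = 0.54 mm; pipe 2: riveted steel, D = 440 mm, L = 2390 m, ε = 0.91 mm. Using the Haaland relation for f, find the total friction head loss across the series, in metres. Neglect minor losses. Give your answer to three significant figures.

H ≈ 32.2 m

Pipe 1: V = 1.270 m/s, Re = 1.29×10^5, ε/D = 0.00655, f = 0.03363, h_1 = f(L/D)V²/2g = 32.21 m
Pipe 2: V = 0.04466 m/s, Re = 2.42×10^4, ε/D = 0.00207, f = 0.02876, h_2 = f(L/D)V²/2g = 0.01588 m
Series → Q common, losses add: H = Σh = 32.23 m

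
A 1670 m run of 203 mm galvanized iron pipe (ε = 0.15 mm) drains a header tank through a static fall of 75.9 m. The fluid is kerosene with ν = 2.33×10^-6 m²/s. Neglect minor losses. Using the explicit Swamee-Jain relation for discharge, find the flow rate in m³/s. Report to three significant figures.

Q ≈ 0.0984 m³/s

Swamee-Jain (Type II): Q = -0.965·√(gD⁵h_f/L)·ln[ε/(3.7D) + √(3.17ν²L/(gD³h_f))]
√(gD⁵h_f/L) = √(9.81·0.203⁵·75.9/1670) = 0.01240
ε/(3.7D) = 2.00×10^-4; √(3.17ν²L/(gD³h_f)) = 6.79×10^-5
Q = -0.965·0.01240·ln(2.676×10^-4) = 0.09841 m³/s
Check: V = 3.04 m/s, Re = 2.65×10^5, f = 0.01972, h_f = 76.5 m ≈ 75.9 m ✓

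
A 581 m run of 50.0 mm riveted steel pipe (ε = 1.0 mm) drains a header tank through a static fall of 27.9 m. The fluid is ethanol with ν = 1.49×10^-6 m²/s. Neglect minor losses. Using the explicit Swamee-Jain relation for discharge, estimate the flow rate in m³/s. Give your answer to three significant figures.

Q ≈ 0.00191 m³/s

Swamee-Jain (Type II): Q = -0.965·√(gD⁵h_f/L)·ln[ε/(3.7D) + √(3.17ν²L/(gD³h_f))]
√(gD⁵h_f/L) = √(9.81·0.0500⁵·27.9/581) = 3.837×10^-4
ε/(3.7D) = 0.00541; √(3.17ν²L/(gD³h_f)) = 3.46×10^-4
Q = -0.965·3.837×10^-4·ln(0.005751) = 0.001910 m³/s
Check: V = 0.973 m/s, Re = 3.26×10^4, f = 0.05032, h_f = 28.2 m ≈ 27.9 m ✓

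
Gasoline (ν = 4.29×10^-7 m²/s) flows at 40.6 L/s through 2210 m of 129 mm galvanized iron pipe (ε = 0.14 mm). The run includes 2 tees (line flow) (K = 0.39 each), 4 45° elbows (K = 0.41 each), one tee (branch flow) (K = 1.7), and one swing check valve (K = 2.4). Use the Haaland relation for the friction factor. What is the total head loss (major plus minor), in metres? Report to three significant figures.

H_L ≈ 175 m

V = 4Q/(πD²) = 3.106 m/s; V²/2g = 0.4918 m
Re = 9.34×10^5, ε/D = 0.00109 → f = 0.02034 (Haaland)
Major: h_f = f(L/D)·V²/2g = 0.02034·17132·0.4918 = 171.4 m
Minor: ΣK = 6.52; h_m = ΣK·V²/2g = 3.207 m
Total H_L = 171.4 + 3.207 = 174.6 m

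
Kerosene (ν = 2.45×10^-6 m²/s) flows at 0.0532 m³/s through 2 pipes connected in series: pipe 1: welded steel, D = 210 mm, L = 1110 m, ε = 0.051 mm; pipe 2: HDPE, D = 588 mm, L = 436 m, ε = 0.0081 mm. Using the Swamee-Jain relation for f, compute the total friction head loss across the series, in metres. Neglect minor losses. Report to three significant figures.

H ≈ 11.7 m

Pipe 1: V = 1.536 m/s, Re = 1.32×10^5, ε/D = 2.43×10^-4, f = 0.01843, h_1 = f(L/D)V²/2g = 11.71 m
Pipe 2: V = 0.1959 m/s, Re = 4.70×10^4, ε/D = 1.38×10^-5, f = 0.02111, h_2 = f(L/D)V²/2g = 0.03062 m
Series → Q common, losses add: H = Σh = 11.74 m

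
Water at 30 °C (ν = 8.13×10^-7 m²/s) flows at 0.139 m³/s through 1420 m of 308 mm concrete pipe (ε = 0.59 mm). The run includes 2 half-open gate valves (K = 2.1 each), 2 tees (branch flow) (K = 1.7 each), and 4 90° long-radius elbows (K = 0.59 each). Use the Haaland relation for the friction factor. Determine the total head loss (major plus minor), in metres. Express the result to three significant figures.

H_L ≈ 20.9 m

V = 4Q/(πD²) = 1.866 m/s; V²/2g = 0.1774 m
Re = 7.07×10^5, ε/D = 0.00192 → f = 0.02344 (Haaland)
Major: h_f = f(L/D)·V²/2g = 0.02344·4610·0.1774 = 19.17 m
Minor: ΣK = 9.96; h_m = ΣK·V²/2g = 1.767 m
Total H_L = 19.17 + 1.767 = 20.94 m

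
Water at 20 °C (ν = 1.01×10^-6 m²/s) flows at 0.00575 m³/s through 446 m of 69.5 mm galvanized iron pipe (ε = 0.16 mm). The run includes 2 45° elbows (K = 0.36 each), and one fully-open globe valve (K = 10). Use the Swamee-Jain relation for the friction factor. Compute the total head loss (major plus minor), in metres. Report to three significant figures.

V = 4Q/(πD²) = 1.516 m/s; V²/2g = 0.1171 m
Re = 1.04×10^5, ε/D = 0.00230 → f = 0.02604 (Swamee-Jain)
Major: h_f = f(L/D)·V²/2g = 0.02604·6417·0.1171 = 19.57 m
Minor: ΣK = 10.7; h_m = ΣK·V²/2g = 1.255 m
Total H_L = 19.57 + 1.255 = 20.82 m

H_L ≈ 20.8 m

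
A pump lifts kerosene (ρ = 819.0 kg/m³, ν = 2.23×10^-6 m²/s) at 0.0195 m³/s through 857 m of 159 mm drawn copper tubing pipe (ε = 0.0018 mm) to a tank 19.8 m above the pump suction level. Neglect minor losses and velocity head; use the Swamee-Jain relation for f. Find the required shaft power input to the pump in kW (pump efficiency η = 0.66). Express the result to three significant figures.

V = 4Q/(πD²) = 0.9821 m/s; Re = 7.00×10^4; ε/D = 1.13×10^-5; f = 0.01933
h_f = f(L/D)V²/2g = 5.121 m
Total head H = z + h_f = 19.8 + 5.121 = 24.92 m
P_hyd = ρgQH = 819.0·9.81·0.0195·24.92 = 3.904 kW
P_shaft = P_hyd/η = 3.904/0.66 = 5.916 kW

P_shaft ≈ 5.92 kW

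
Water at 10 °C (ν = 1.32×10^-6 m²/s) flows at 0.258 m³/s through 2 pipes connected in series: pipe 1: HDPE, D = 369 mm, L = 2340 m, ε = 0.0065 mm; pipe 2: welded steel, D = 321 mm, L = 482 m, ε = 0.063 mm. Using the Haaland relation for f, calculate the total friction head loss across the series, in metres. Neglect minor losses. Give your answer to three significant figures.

H ≈ 35.3 m

Pipe 1: V = 2.413 m/s, Re = 6.74×10^5, ε/D = 1.76×10^-5, f = 0.01264, h_1 = f(L/D)V²/2g = 23.79 m
Pipe 2: V = 3.188 m/s, Re = 7.75×10^5, ε/D = 1.96×10^-4, f = 0.01477, h_2 = f(L/D)V²/2g = 11.49 m
Series → Q common, losses add: H = Σh = 35.28 m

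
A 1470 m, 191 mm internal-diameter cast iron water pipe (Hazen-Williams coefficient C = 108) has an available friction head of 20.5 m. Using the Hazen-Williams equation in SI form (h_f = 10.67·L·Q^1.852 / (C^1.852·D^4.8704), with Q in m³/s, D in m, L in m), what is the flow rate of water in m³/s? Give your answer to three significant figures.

Q ≈ 0.0385 m³/s

Rearranging: Q = [h_f·C^1.852·D^4.8704 / (10.67·L)]^(1/1.852)
Q = [20.5·108^1.852·0.191^4.8704 / (10.67·1470)]^0.540 = 0.03851 m³/s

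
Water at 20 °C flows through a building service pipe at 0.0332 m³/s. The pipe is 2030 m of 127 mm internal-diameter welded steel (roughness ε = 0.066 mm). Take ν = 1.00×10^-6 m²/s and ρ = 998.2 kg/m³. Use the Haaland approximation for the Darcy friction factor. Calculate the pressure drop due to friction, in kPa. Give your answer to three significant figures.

V = 4Q/(πD²) = 4·0.0332/(π·0.127²) = 2.621 m/s
Re = VD/ν = 2.621·0.127/1.00×10^-6 = 3.33×10^5 → turbulent
ε/D = 0.066/127 = 5.20×10^-4
Haaland: f = 0.01807
h_f = f(L/D)V²/(2g) = 0.01807·(2030/0.127)·2.621²/(2·9.81) = 101.1 m
Δp = ρg·h_f = 998.2·9.81·101.1 = 990.2 kPa

Δp ≈ 990 kPa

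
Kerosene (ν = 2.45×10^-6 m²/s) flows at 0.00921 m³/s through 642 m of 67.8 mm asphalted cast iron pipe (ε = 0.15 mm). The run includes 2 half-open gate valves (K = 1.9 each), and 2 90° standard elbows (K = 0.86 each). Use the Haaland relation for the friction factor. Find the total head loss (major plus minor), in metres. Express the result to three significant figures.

V = 4Q/(πD²) = 2.551 m/s; V²/2g = 0.3317 m
Re = 7.06×10^4, ε/D = 0.00221 → f = 0.02606 (Haaland)
Major: h_f = f(L/D)·V²/2g = 0.02606·9469·0.3317 = 81.86 m
Minor: ΣK = 5.52; h_m = ΣK·V²/2g = 1.831 m
Total H_L = 81.86 + 1.831 = 83.69 m

H_L ≈ 83.7 m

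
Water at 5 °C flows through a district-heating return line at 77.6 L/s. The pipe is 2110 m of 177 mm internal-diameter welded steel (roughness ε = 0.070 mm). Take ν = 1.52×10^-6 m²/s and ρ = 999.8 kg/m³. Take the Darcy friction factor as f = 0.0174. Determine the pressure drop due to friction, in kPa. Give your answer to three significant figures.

Δp ≈ 1030 kPa

V = 4Q/(πD²) = 4·0.0776/(π·0.177²) = 3.154 m/s
h_f = f(L/D)V²/(2g) = 0.01740·(2110/0.177)·3.154²/(2·9.81) = 105.2 m
Δp = ρg·h_f = 999.8·9.81·105.2 = 1031 kPa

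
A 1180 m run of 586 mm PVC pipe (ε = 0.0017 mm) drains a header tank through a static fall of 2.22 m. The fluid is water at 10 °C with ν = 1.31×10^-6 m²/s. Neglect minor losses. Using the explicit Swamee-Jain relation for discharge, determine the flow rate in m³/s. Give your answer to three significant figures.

Swamee-Jain (Type II): Q = -0.965·√(gD⁵h_f/L)·ln[ε/(3.7D) + √(3.17ν²L/(gD³h_f))]
√(gD⁵h_f/L) = √(9.81·0.586⁵·2.22/1180) = 0.03571
ε/(3.7D) = 7.84×10^-7; √(3.17ν²L/(gD³h_f)) = 3.83×10^-5
Q = -0.965·0.03571·ln(3.906×10^-5) = 0.3498 m³/s
Check: V = 1.30 m/s, Re = 5.80×10^5, f = 0.01280, h_f = 2.21 m ≈ 2.22 m ✓

Q ≈ 0.350 m³/s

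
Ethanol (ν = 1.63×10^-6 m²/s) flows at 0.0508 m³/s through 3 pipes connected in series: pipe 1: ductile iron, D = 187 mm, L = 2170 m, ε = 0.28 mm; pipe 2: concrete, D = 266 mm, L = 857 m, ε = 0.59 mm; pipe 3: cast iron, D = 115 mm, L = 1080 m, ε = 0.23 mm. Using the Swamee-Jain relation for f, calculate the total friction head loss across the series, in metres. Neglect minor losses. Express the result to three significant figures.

Pipe 1: V = 1.850 m/s, Re = 2.12×10^5, ε/D = 0.00150, f = 0.02291, h_1 = f(L/D)V²/2g = 46.35 m
Pipe 2: V = 0.9141 m/s, Re = 1.49×10^5, ε/D = 0.00222, f = 0.02537, h_2 = f(L/D)V²/2g = 3.482 m
Pipe 3: V = 4.891 m/s, Re = 3.45×10^5, ε/D = 0.00200, f = 0.02408, h_3 = f(L/D)V²/2g = 275.8 m
Series → Q common, losses add: H = Σh = 325.6 m

H ≈ 326 m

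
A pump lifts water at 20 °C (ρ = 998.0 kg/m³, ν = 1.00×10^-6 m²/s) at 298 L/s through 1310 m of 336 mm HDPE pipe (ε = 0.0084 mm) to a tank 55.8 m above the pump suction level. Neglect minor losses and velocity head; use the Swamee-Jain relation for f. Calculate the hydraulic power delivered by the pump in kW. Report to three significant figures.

V = 4Q/(πD²) = 3.361 m/s; Re = 1.13×10^6; ε/D = 2.50×10^-5; f = 0.01200
h_f = f(L/D)V²/2g = 26.93 m
Total head H = z + h_f = 55.8 + 26.93 = 82.73 m
P_hyd = ρgQH = 998.0·9.81·0.298·82.73 = 241.4 kW

P_hyd ≈ 241 kW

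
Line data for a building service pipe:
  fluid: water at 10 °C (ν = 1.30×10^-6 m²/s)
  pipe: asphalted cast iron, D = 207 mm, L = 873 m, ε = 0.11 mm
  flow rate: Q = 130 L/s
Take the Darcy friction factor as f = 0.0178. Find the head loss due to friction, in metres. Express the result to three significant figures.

V = 4Q/(πD²) = 4·0.130/(π·0.207²) = 3.863 m/s
h_f = f(L/D)V²/(2g) = 0.01780·(873/0.207)·3.863²/(2·9.81) = 57.09 m

h_f ≈ 57.1 m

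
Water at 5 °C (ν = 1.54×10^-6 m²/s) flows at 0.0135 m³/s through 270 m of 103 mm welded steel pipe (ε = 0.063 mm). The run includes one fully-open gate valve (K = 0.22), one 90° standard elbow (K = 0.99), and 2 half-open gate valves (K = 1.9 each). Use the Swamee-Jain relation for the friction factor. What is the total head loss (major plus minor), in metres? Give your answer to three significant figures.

H_L ≈ 7.93 m

V = 4Q/(πD²) = 1.620 m/s; V²/2g = 0.1338 m
Re = 1.08×10^5, ε/D = 6.12×10^-4 → f = 0.02069 (Swamee-Jain)
Major: h_f = f(L/D)·V²/2g = 0.02069·2621·0.1338 = 7.257 m
Minor: ΣK = 5.01; h_m = ΣK·V²/2g = 0.6703 m
Total H_L = 7.257 + 0.6703 = 7.927 m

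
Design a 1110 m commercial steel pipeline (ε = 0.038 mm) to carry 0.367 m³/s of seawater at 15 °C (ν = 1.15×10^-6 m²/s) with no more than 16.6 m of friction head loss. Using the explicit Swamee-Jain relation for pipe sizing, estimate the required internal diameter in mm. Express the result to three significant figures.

D ≈ 401 mm

Swamee-Jain (Type III): D = 0.66·[ε^1.25·(LQ²/(gh_f))^4.75 + ν·Q^9.4·(L/(gh_f))^5.2]^0.04
LQ²/(gh_f) = 0.9181; L/(gh_f) = 6.816
Term 1 = ε^1.25·(…)^4.75 = 1.99×10^-6; Term 2 = ν·Q^9.4·(…)^5.2 = 2.01×10^-6
D = 0.66·(1.99×10^-6 + 2.01×10^-6)^0.04 = 0.4014 m = 401 mm
Check: V = 2.90 m/s, Re = 1.01×10^6, f = 0.01341, h_f = 15.9 m ≈ 16.6 m ✓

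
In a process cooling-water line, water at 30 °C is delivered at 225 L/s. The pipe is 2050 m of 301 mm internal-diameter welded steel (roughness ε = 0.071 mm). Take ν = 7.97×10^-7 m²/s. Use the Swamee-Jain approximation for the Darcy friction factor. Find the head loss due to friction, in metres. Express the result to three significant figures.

V = 4Q/(πD²) = 4·0.225/(π·0.301²) = 3.162 m/s
Re = VD/ν = 3.162·0.301/7.97×10^-7 = 1.19×10^6 → turbulent
ε/D = 0.071/301 = 2.36×10^-4
Swamee-Jain: f = 0.01502
h_f = f(L/D)V²/(2g) = 0.01502·(2050/0.301)·3.162²/(2·9.81) = 52.13 m

h_f ≈ 52.1 m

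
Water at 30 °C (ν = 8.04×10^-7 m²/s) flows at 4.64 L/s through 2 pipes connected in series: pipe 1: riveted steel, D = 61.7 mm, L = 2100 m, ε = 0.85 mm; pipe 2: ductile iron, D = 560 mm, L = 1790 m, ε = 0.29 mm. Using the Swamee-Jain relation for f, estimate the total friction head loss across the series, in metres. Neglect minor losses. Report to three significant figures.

H ≈ 180 m

Pipe 1: V = 1.552 m/s, Re = 1.19×10^5, ε/D = 0.0138, f = 0.04300, h_1 = f(L/D)V²/2g = 179.6 m
Pipe 2: V = 0.01884 m/s, Re = 1.31×10^4, ε/D = 5.18×10^-4, f = 0.02980, h_2 = f(L/D)V²/2g = 0.001723 m
Series → Q common, losses add: H = Σh = 179.6 m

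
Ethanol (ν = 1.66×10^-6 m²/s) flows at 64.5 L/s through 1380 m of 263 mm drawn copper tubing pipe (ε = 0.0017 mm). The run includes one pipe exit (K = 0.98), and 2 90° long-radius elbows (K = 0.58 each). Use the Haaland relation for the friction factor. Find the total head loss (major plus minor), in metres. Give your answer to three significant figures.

H_L ≈ 6.08 m

V = 4Q/(πD²) = 1.187 m/s; V²/2g = 0.07185 m
Re = 1.88×10^5, ε/D = 6.46×10^-6 → f = 0.01572 (Haaland)
Major: h_f = f(L/D)·V²/2g = 0.01572·5247·0.07185 = 5.927 m
Minor: ΣK = 2.14; h_m = ΣK·V²/2g = 0.1538 m
Total H_L = 5.927 + 0.1538 = 6.081 m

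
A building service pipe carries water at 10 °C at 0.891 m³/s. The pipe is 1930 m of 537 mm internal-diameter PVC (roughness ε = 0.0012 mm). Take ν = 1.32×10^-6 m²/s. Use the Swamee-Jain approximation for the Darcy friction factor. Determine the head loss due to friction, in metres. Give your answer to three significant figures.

V = 4Q/(πD²) = 4·0.891/(π·0.537²) = 3.934 m/s
Re = VD/ν = 3.934·0.537/1.32×10^-6 = 1.60×10^6 → turbulent
ε/D = 0.0012/537 = 2.23×10^-6
Swamee-Jain: f = 0.01082
h_f = f(L/D)V²/(2g) = 0.01082·(1930/0.537)·3.934²/(2·9.81) = 30.66 m

h_f ≈ 30.7 m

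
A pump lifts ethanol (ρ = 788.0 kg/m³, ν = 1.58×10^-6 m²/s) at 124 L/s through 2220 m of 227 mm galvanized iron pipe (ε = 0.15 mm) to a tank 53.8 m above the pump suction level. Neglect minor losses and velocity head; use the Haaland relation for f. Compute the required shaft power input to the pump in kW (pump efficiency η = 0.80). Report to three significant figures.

P_shaft ≈ 169 kW

V = 4Q/(πD²) = 3.064 m/s; Re = 4.40×10^5; ε/D = 6.61×10^-4; f = 0.01862
h_f = f(L/D)V²/2g = 87.12 m
Total head H = z + h_f = 53.8 + 87.12 = 140.9 m
P_hyd = ρgQH = 788.0·9.81·0.124·140.9 = 135.1 kW
P_shaft = P_hyd/η = 135.1/0.80 = 168.8 kW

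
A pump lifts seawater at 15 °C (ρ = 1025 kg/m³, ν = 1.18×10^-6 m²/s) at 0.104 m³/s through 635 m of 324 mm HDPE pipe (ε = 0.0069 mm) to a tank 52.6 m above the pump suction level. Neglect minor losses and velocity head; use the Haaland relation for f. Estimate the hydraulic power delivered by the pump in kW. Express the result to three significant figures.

P_hyd ≈ 57.4 kW

V = 4Q/(πD²) = 1.261 m/s; Re = 3.46×10^5; ε/D = 2.13×10^-5; f = 0.01416
h_f = f(L/D)V²/2g = 2.251 m
Total head H = z + h_f = 52.6 + 2.251 = 54.85 m
P_hyd = ρgQH = 1025·9.81·0.104·54.85 = 57.36 kW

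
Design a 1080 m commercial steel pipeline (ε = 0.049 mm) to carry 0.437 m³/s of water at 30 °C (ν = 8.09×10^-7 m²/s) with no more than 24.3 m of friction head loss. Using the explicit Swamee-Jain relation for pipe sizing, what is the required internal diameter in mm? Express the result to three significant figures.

D ≈ 396 mm

Swamee-Jain (Type III): D = 0.66·[ε^1.25·(LQ²/(gh_f))^4.75 + ν·Q^9.4·(L/(gh_f))^5.2]^0.04
LQ²/(gh_f) = 0.8652; L/(gh_f) = 4.531
Term 1 = ε^1.25·(…)^4.75 = 2.06×10^-6; Term 2 = ν·Q^9.4·(…)^5.2 = 8.72×10^-7
D = 0.66·(2.06×10^-6 + 8.72×10^-7)^0.04 = 0.3965 m = 396 mm
Check: V = 3.54 m/s, Re = 1.73×10^6, f = 0.01337, h_f = 23.2 m ≈ 24.3 m ✓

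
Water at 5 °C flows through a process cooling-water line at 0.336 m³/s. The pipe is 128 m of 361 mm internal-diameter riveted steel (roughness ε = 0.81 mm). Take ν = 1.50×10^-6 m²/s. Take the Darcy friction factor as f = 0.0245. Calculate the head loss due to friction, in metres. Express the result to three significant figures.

h_f ≈ 4.77 m

V = 4Q/(πD²) = 4·0.336/(π·0.361²) = 3.283 m/s
h_f = f(L/D)V²/(2g) = 0.02450·(128/0.361)·3.283²/(2·9.81) = 4.771 m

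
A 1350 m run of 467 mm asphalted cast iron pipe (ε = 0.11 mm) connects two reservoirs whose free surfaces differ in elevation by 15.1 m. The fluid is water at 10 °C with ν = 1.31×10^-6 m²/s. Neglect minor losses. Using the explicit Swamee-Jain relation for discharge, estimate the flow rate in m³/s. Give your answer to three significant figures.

Q ≈ 0.446 m³/s

Swamee-Jain (Type II): Q = -0.965·√(gD⁵h_f/L)·ln[ε/(3.7D) + √(3.17ν²L/(gD³h_f))]
√(gD⁵h_f/L) = √(9.81·0.467⁵·15.1/1350) = 0.04937
ε/(3.7D) = 6.37×10^-5; √(3.17ν²L/(gD³h_f)) = 2.21×10^-5
Q = -0.965·0.04937·ln(8.572×10^-5) = 0.4461 m³/s
Check: V = 2.60 m/s, Re = 9.28×10^5, f = 0.01520, h_f = 15.2 m ≈ 15.1 m ✓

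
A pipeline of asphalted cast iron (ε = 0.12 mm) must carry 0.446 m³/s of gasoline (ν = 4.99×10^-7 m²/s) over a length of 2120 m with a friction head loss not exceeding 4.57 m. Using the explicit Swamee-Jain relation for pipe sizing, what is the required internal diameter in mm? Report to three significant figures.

Swamee-Jain (Type III): D = 0.66·[ε^1.25·(LQ²/(gh_f))^4.75 + ν·Q^9.4·(L/(gh_f))^5.2]^0.04
LQ²/(gh_f) = 9.406; L/(gh_f) = 47.29
Term 1 = ε^1.25·(…)^4.75 = 0.528; Term 2 = ν·Q^9.4·(…)^5.2 = 0.129
D = 0.66·(0.528 + 0.129)^0.04 = 0.6490 m = 649 mm
Check: V = 1.35 m/s, Re = 1.75×10^6, f = 0.01420, h_f = 4.30 m ≈ 4.57 m ✓

D ≈ 649 mm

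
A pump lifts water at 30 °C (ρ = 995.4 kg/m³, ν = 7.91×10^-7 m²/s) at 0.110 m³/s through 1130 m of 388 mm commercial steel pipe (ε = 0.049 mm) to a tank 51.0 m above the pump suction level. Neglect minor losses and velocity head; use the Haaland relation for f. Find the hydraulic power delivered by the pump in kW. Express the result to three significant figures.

P_hyd ≈ 56.8 kW

V = 4Q/(πD²) = 0.9303 m/s; Re = 4.56×10^5; ε/D = 1.26×10^-4; f = 0.01470
h_f = f(L/D)V²/2g = 1.888 m
Total head H = z + h_f = 51.0 + 1.888 = 52.89 m
P_hyd = ρgQH = 995.4·9.81·0.110·52.89 = 56.81 kW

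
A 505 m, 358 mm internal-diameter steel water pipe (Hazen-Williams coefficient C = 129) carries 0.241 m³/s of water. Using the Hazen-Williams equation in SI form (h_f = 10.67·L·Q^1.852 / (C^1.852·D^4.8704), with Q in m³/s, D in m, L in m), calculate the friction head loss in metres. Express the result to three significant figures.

h_f ≈ 7.09 m

h_f = 10.67·505·0.241^1.852 / (129^1.852·0.358^4.8704) = 7.094 m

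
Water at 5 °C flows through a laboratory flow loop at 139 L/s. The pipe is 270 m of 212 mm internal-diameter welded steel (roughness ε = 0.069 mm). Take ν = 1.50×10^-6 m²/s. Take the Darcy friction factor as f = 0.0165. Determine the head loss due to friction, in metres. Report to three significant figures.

h_f ≈ 16.6 m

V = 4Q/(πD²) = 4·0.139/(π·0.212²) = 3.938 m/s
h_f = f(L/D)V²/(2g) = 0.01650·(270/0.212)·3.938²/(2·9.81) = 16.61 m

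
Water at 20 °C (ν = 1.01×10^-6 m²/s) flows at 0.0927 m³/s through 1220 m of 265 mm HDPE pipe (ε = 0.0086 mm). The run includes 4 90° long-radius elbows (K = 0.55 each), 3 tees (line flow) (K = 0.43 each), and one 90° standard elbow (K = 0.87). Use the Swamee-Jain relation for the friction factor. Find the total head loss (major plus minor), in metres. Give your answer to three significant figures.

H_L ≈ 9.81 m

V = 4Q/(πD²) = 1.681 m/s; V²/2g = 0.1440 m
Re = 4.41×10^5, ε/D = 3.25×10^-5 → f = 0.01386 (Swamee-Jain)
Major: h_f = f(L/D)·V²/2g = 0.01386·4604·0.1440 = 9.184 m
Minor: ΣK = 4.36; h_m = ΣK·V²/2g = 0.6277 m
Total H_L = 9.184 + 0.6277 = 9.811 m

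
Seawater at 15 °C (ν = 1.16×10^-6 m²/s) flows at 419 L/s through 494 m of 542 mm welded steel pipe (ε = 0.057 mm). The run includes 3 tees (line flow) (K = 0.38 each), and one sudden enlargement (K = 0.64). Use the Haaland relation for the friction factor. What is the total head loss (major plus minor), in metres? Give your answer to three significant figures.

V = 4Q/(πD²) = 1.816 m/s; V²/2g = 0.1681 m
Re = 8.49×10^5, ε/D = 1.05×10^-4 → f = 0.01358 (Haaland)
Major: h_f = f(L/D)·V²/2g = 0.01358·911.4·0.1681 = 2.081 m
Minor: ΣK = 1.78; h_m = ΣK·V²/2g = 0.2992 m
Total H_L = 2.081 + 0.2992 = 2.380 m

H_L ≈ 2.38 m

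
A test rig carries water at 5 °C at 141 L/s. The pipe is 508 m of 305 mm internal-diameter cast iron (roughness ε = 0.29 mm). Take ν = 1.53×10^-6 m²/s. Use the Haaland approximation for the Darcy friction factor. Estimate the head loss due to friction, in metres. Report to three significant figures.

h_f ≈ 6.36 m

V = 4Q/(πD²) = 4·0.141/(π·0.305²) = 1.930 m/s
Re = VD/ν = 1.930·0.305/1.53×10^-6 = 3.85×10^5 → turbulent
ε/D = 0.29/305 = 9.51×10^-4
Haaland: f = 0.02013
h_f = f(L/D)V²/(2g) = 0.02013·(508/0.305)·1.930²/(2·9.81) = 6.365 m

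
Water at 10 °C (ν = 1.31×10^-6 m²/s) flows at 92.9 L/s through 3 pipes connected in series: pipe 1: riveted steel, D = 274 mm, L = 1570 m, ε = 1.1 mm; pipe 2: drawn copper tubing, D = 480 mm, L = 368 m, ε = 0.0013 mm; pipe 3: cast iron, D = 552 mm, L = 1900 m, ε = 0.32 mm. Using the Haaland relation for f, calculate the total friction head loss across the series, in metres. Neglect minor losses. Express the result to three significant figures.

H ≈ 21.6 m

Pipe 1: V = 1.576 m/s, Re = 3.30×10^5, ε/D = 0.00401, f = 0.02881, h_1 = f(L/D)V²/2g = 20.88 m
Pipe 2: V = 0.5134 m/s, Re = 1.88×10^5, ε/D = 2.71×10^-6, f = 0.01570, h_2 = f(L/D)V²/2g = 0.1617 m
Pipe 3: V = 0.3882 m/s, Re = 1.64×10^5, ε/D = 5.80×10^-4, f = 0.01937, h_3 = f(L/D)V²/2g = 0.5121 m
Series → Q common, losses add: H = Σh = 21.56 m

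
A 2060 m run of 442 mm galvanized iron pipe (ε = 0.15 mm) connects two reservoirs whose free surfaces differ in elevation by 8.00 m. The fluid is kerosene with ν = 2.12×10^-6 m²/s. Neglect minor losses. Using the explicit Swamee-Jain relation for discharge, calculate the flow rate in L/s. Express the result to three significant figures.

Q ≈ 214 L/s

Swamee-Jain (Type II): Q = -0.965·√(gD⁵h_f/L)·ln[ε/(3.7D) + √(3.17ν²L/(gD³h_f))]
√(gD⁵h_f/L) = √(9.81·0.442⁵·8.00/2060) = 0.02535
ε/(3.7D) = 9.17×10^-5; √(3.17ν²L/(gD³h_f)) = 6.58×10^-5
Q = -0.965·0.02535·ln(1.575×10^-4) = 0.2142 m³/s
Check: V = 1.40 m/s, Re = 2.91×10^5, f = 0.01738, h_f = 8.05 m ≈ 8.00 m ✓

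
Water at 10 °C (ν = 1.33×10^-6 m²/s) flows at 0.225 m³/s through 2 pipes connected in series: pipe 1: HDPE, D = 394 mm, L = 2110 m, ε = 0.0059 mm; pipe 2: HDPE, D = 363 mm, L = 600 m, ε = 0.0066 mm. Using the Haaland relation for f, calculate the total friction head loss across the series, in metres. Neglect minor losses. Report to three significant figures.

H ≈ 17.3 m

Pipe 1: V = 1.845 m/s, Re = 5.47×10^5, ε/D = 1.50×10^-5, f = 0.01304, h_1 = f(L/D)V²/2g = 12.12 m
Pipe 2: V = 2.174 m/s, Re = 5.93×10^5, ε/D = 1.82×10^-5, f = 0.01291, h_2 = f(L/D)V²/2g = 5.142 m
Series → Q common, losses add: H = Σh = 17.26 m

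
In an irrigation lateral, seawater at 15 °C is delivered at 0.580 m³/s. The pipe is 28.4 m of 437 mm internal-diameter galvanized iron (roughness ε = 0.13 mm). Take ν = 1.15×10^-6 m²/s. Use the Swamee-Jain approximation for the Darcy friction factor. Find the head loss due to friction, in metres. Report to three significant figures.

V = 4Q/(πD²) = 4·0.580/(π·0.437²) = 3.867 m/s
Re = VD/ν = 3.867·0.437/1.15×10^-6 = 1.47×10^6 → turbulent
ε/D = 0.13/437 = 2.97×10^-4
Swamee-Jain: f = 0.01551
h_f = f(L/D)V²/(2g) = 0.01551·(28.4/0.437)·3.867²/(2·9.81) = 0.7681 m

h_f ≈ 0.768 m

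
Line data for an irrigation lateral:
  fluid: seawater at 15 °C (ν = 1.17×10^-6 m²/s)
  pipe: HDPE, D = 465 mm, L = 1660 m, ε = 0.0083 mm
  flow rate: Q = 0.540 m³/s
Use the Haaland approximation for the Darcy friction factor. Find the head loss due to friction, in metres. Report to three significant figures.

h_f ≈ 21.2 m

V = 4Q/(πD²) = 4·0.540/(π·0.465²) = 3.180 m/s
Re = VD/ν = 3.180·0.465/1.17×10^-6 = 1.26×10^6 → turbulent
ε/D = 0.0083/465 = 1.78×10^-5
Haaland: f = 0.01153
h_f = f(L/D)V²/(2g) = 0.01153·(1660/0.465)·3.180²/(2·9.81) = 21.22 m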